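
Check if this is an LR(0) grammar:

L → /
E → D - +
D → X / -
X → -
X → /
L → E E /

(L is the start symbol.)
Augment with L' → L and build the canonical LR(0) collection (I0 = CLOSURE({[L' → . L]}), then GOTO on every symbol after a dot until no new states appear). It has 14 states:
  I0: { [D → . X / -], [E → . D - +], [L → . /], [L → . E E /], [L' → . L], [X → . -], [X → . /] }  — shift
  I1: { [X → - .] }  — reduce
  I2: { [L → / .], [X → / .] }  — 2 reduces
  I3: { [E → D . - +] }  — shift
  I4: { [D → . X / -], [E → . D - +], [L → E . E /], [X → . -], [X → . /] }  — shift
  I5: { [L' → L .] }  — accept
  I6: { [D → X . / -] }  — shift
  I7: { [D → X / . -] }  — shift
  I8: { [D → X / - .] }  — reduce
  I9: { [X → / .] }  — reduce
  I10: { [L → E E . /] }  — shift
  I11: { [L → E E / .] }  — reduce
  I12: { [E → D - . +] }  — shift
  I13: { [E → D - + .] }  — reduce

Conflict in state I2:
  Reduce-reduce conflict: [L → / .] and [X → / .]
So the grammar is NOT LR(0).

Answer: No. Reduce-reduce conflict: [L → / .] and [X → / .]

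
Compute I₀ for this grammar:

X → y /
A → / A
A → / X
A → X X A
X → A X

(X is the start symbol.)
First, augment the grammar with X' → X
I₀ = CLOSURE({ [X' → . X] }):
  [X' → . X] has the dot before X: add [X → . y /], [X → . A X]
  [X → . A X] has the dot before A: add [A → . / A], [A → . / X], [A → . X X A]
No further items can be added.

I₀ = { [A → . / A], [A → . / X], [A → . X X A], [X → . A X], [X → . y /], [X' → . X] }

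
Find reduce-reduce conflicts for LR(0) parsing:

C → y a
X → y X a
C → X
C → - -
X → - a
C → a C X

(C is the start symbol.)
No reduce-reduce conflicts

A reduce-reduce conflict occurs when an LR(0) state has two complete items [A → α .] and [B → β .] — both call for a reduction, and with no lookahead the parser cannot choose between them.

Augment with C' → C and build the canonical LR(0) collection (I0 = CLOSURE({[C' → . C]}), then GOTO on every symbol after a dot until no new states appear). It has 15 states:
  I0: { [C → . - -], [C → . X], [C → . a C X], [C → . y a], [C' → . C], [X → . - a], [X → . y X a] }  — shift
  I1: { [C → - . -], [X → - . a] }  — shift
  I2: { [C' → C .] }  — accept
  I3: { [C → X .] }  — reduce
  I4: { [C → . - -], [C → . X], [C → . a C X], [C → . y a], [C → a . C X], [X → . - a], [X → . y X a] }  — shift
  I5: { [C → y . a], [X → . - a], [X → . y X a], [X → y . X a] }  — shift
  I6: { [X → - . a] }  — shift
  I7: { [X → y X . a] }  — shift
  I8: { [C → y a .] }  — reduce
  I9: { [X → . - a], [X → . y X a], [X → y . X a] }  — shift
  I10: { [X → y X a .] }  — reduce
  I11: { [X → - a .] }  — reduce
  I12: { [C → a C . X], [X → . - a], [X → . y X a] }  — shift
  I13: { [C → a C X .] }  — reduce
  I14: { [C → - - .] }  — reduce

No state contains more than one complete item.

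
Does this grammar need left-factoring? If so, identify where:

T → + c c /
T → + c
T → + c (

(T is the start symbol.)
Yes, T has productions with common prefix '+ c'

Left-factoring is needed when two productions for the same non-terminal
share a common prefix on the right-hand side.

Productions for T:
  T → + c c /
  T → + c
  T → + c (

Found common prefix '+ c' in productions for T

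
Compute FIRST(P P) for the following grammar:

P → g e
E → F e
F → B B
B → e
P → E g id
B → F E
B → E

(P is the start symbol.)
{ 'e', 'g' }

FIRST sets of the non-terminals involved (from the grammar, by fixed-point iteration):
  FIRST(P) = { 'e', 'g' }

To compute FIRST(P P), process the symbols left to right:
Symbol P is a non-terminal. Add FIRST(P) \ {ε} = { 'e', 'g' }
P is not nullable (ε ∉ FIRST(P)), so stop here.
FIRST(P P) = { 'e', 'g' }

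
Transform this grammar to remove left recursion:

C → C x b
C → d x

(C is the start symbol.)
C → d x C'
C' → x b C'
C' → ε

C is directly left-recursive. The standard transformation for
  A → A α₁ | ... | A α_m | β₁ | ... | β_n
is
  A  → β₁ A' | ... | β_n A'
  A' → α₁ A' | ... | α_m A' | ε

C → d x becomes C → d x C'
C → C x b becomes C' → x b C'
Add C' → ε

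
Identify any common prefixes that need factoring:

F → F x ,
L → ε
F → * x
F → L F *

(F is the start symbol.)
No, left-factoring is not needed

Left-factoring is needed when two productions for the same non-terminal
share a common prefix on the right-hand side.

Productions for F:
  F → F x ,
  F → * x
  F → L F *

No common prefixes found.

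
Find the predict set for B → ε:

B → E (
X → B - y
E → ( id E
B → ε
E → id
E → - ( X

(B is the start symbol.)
{ $, '-' }

PREDICT(B → ε) = (FIRST(RHS) \ {ε}) ∪ (FOLLOW(B) if ε ∈ FIRST(RHS), i.e. RHS ⇒* ε)
The right-hand side is ε (FIRST(ε) = { ε }), so the predict set is FOLLOW(B) = { $, '-' }
PREDICT(B → ε) = { $, '-' }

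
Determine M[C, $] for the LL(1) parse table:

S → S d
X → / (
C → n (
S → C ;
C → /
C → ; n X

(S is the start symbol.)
To find M[C, $], we find productions for C where $ is in the predict set (PREDICT(N → α) = (FIRST(α) \ {ε}) ∪ (FOLLOW(N) if α ⇒* ε)).

C → n (: PREDICT = { 'n' }
C → /: PREDICT = { '/' }
C → ; n X: PREDICT = { ';' }

M[C, $] is empty (no production applies)

Answer: Empty (error entry)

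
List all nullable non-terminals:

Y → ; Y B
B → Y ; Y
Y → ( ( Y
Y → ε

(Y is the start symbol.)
{ 'Y' }

ε-productions: Y → ε
So Y is immediately nullable.
No further non-terminal can be added: every production for the remaining non-terminals contains a terminal or a non-nullable non-terminal.
Nullable = { 'Y' }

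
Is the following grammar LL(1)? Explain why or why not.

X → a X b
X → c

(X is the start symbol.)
Yes, the grammar is LL(1).

A grammar is LL(1) if for each non-terminal N with multiple productions, the predict sets of those productions are pairwise disjoint, where PREDICT(N → α) = (FIRST(α) \ {ε}) ∪ (FOLLOW(N) if α ⇒* ε).

For X:
  PREDICT(X → a X b) = { 'a' }
  PREDICT(X → c) = { 'c' }

All predict sets are disjoint. The grammar IS LL(1).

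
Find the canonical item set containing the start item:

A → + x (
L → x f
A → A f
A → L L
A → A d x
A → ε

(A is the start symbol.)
First, augment the grammar with A' → A
I₀ = CLOSURE({ [A' → . A] }):
  [A' → . A] has the dot before A: add [A → . + x (], [A → . A f], [A → . L L], [A → . A d x], [A → .]
  [A → . L L] has the dot before L: add [L → . x f]
No further items can be added.

I₀ = { [A → . + x (], [A → . A d x], [A → . A f], [A → . L L], [A → .], [A' → . A], [L → . x f] }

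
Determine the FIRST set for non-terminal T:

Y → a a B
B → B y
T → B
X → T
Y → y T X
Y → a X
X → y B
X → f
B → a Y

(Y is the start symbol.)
{ 'a' }

To compute FIRST(T), examine every production with T on the left-hand side, reading each right-hand side left to right until a non-nullable symbol is reached.

FIRST sets of the other non-terminals involved (by the same procedure, iterated to a fixed point):
  FIRST(B) = { 'a' }

From T → B:
  - B is a non-terminal: add FIRST(B) \ {ε} = { 'a' }
    B is not nullable, so stop

Collecting: FIRST(T) = { 'a' }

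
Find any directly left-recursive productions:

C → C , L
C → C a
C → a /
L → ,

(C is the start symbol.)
Direct left recursion occurs when N → N α for some non-terminal N (the right-hand side begins with the left-hand side itself).

C → C , L: LEFT RECURSIVE (starts with C)
C → C a: LEFT RECURSIVE (starts with C)
C → a /: starts with a
L → ,: starts with ','

The grammar has direct left recursion on: C.

Answer: Yes, C is left-recursive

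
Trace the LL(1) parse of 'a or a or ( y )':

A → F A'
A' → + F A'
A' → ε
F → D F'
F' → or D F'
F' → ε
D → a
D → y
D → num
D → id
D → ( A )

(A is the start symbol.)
LL(1) parsing maintains a stack (initially the start symbol over $) and the input. At each step: if the stack top is a terminal, match it against the current input token; if it is a non-terminal N, replace it with the RHS of M[N, lookahead] (the unique production whose predict set contains the lookahead).

Stack is shown with the top on the left.

Stack              Input              Action
--------------------------------------------
A $                a or a or ( y ) $  output A → F A'
F A' $             a or a or ( y ) $  output F → D F'
D F' A' $          a or a or ( y ) $  output D → a
a F' A' $          a or a or ( y ) $  match 'a'
F' A' $            or a or ( y ) $    output F' → or D F'
or D F' A' $       or a or ( y ) $    match 'or'
D F' A' $          a or ( y ) $       output D → a
a F' A' $          a or ( y ) $       match 'a'
F' A' $            or ( y ) $         output F' → or D F'
or D F' A' $       or ( y ) $         match 'or'
D F' A' $          ( y ) $            output D → ( A )
( A ) F' A' $      ( y ) $            match '('
A ) F' A' $        y ) $              output A → F A'
F A' ) F' A' $     y ) $              output F → D F'
D F' A' ) F' A' $  y ) $              output D → y
y F' A' ) F' A' $  y ) $              match 'y'
F' A' ) F' A' $    ) $                output F' → ε
A' ) F' A' $       ) $                output A' → ε
) F' A' $          ) $                match ')'
F' A' $            $                  output F' → ε
A' $               $                  output A' → ε
$                  $                  accept

The string is accepted.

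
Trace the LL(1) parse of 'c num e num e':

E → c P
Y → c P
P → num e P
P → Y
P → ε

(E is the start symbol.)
Stack is shown with the top on the left.

Stack      Input            Action
----------------------------------
E $        c num e num e $  output E → c P
c P $      c num e num e $  match 'c'
P $        num e num e $    output P → num e P
num e P $  num e num e $    match 'num'
e P $      e num e $        match 'e'
P $        num e $          output P → num e P
num e P $  num e $          match 'num'
e P $      e $              match 'e'
P $        $                output P → ε
$          $                accept

The string is accepted.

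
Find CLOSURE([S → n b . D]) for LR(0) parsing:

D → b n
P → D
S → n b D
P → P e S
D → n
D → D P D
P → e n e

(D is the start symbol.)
{ [D → . D P D], [D → . b n], [D → . n], [S → n b . D] }

To compute CLOSURE, for each item [A → α.Bβ] where B is a non-terminal, add [B → .γ] for all productions B → γ; repeat for the newly added items until nothing changes.

Start with: [S → n b . D]
  [S → n b . D] has the dot before D: add [D → . b n], [D → . n], [D → . D P D]
No further items can be added.

CLOSURE = { [D → . D P D], [D → . b n], [D → . n], [S → n b . D] }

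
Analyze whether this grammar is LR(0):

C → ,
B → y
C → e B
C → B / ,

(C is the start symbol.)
Yes, the grammar is LR(0)

A grammar is LR(0) if no state in the canonical LR(0) collection has:
  - both a shift item (dot before a terminal) and a complete item (shift-reduce conflict), or
  - two or more complete items (reduce-reduce conflict; the accept item [C' → C .] counts as a complete item here).

Augment with C' → C and build the canonical LR(0) collection (I0 = CLOSURE({[C' → . C]}), then GOTO on every symbol after a dot until no new states appear). It has 9 states:
  I0: { [B → . y], [C → . ,], [C → . B / ,], [C → . e B], [C' → . C] }  — shift
  I1: { [C → , .] }  — reduce
  I2: { [C → B . / ,] }  — shift
  I3: { [C' → C .] }  — accept
  I4: { [B → . y], [C → e . B] }  — shift
  I5: { [B → y .] }  — reduce
  I6: { [C → e B .] }  — reduce
  I7: { [C → B / . ,] }  — shift
  I8: { [C → B / , .] }  — reduce

Every state is either a pure shift/goto state or contains exactly one complete item and nothing to shift — no conflicts. The grammar is LR(0).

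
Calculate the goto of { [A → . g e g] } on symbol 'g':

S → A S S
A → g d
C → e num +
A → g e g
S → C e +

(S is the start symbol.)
GOTO(I, 'g') = CLOSURE({ [A → αX.β] : [A → α.Xβ] ∈ I, X = 'g' })

Items with dot before 'g', with the dot advanced:
  [A → . g e g] → [A → g . e g]
Closure adds nothing (no advanced item has the dot before a non-terminal).

GOTO = { [A → g . e g] }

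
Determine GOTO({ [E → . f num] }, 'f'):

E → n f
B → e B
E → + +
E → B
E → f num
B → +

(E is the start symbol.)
GOTO(I, 'f') = CLOSURE({ [A → αX.β] : [A → α.Xβ] ∈ I, X = 'f' })

Items with dot before 'f', with the dot advanced:
  [E → . f num] → [E → f . num]
Closure adds nothing (no advanced item has the dot before a non-terminal).

GOTO = { [E → f . num] }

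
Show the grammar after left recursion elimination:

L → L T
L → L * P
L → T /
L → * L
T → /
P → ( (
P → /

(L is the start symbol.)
L is directly left-recursive. The standard transformation for
  A → A α₁ | ... | A α_m | β₁ | ... | β_n
is
  A  → β₁ A' | ... | β_n A'
  A' → α₁ A' | ... | α_m A' | ε

L → T / becomes L → T / L'
L → * L becomes L → * L L'
L → L T becomes L' → T L'
L → L * P becomes L' → * P L'
Add L' → ε

Productions for other non-terminals are unchanged:
  T → /
  P → ( (
  P → /

Resulting grammar:
L → T / L'
L → * L L'
L' → T L'
L' → * P L'
L' → ε
T → /
P → ( (
P → /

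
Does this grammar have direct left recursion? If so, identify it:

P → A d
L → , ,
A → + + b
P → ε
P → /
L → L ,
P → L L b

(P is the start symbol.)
Direct left recursion occurs when N → N α for some non-terminal N (the right-hand side begins with the left-hand side itself).

P → A d: starts with A
L → , ,: starts with ','
A → + + b: starts with '+'
P → ε: starts with ε
P → /: starts with '/'
L → L ,: LEFT RECURSIVE (starts with L)
P → L L b: starts with L

The grammar has direct left recursion on: L.

Answer: Yes, L is left-recursive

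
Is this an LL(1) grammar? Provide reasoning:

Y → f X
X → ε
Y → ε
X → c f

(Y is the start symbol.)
Yes, the grammar is LL(1).

Relevant sets:
  FOLLOW(Y) = { $ }
  FOLLOW(X) = { $ }

For Y:
  PREDICT(Y → f X) = { 'f' }
  PREDICT(Y → ε) = { $ }
For X:
  PREDICT(X → ε) = { $ }
  PREDICT(X → c f) = { 'c' }

All predict sets are disjoint. The grammar IS LL(1).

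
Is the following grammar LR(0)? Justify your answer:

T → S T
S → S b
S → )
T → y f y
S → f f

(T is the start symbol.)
Yes, the grammar is LR(0)

Augment with T' → T and build the canonical LR(0) collection (I0 = CLOSURE({[T' → . T]}), then GOTO on every symbol after a dot until no new states appear). It has 11 states:
  I0: { [S → . )], [S → . S b], [S → . f f], [T → . S T], [T → . y f y], [T' → . T] }  — shift
  I1: { [S → ) .] }  — reduce
  I2: { [S → . )], [S → . S b], [S → . f f], [S → S . b], [T → . S T], [T → . y f y], [T → S . T] }  — shift
  I3: { [T' → T .] }  — accept
  I4: { [S → f . f] }  — shift
  I5: { [T → y . f y] }  — shift
  I6: { [T → y f . y] }  — shift
  I7: { [T → y f y .] }  — reduce
  I8: { [S → f f .] }  — reduce
  I9: { [T → S T .] }  — reduce
  I10: { [S → S b .] }  — reduce

Every state is either a pure shift/goto state or contains exactly one complete item and nothing to shift — no conflicts. The grammar is LR(0).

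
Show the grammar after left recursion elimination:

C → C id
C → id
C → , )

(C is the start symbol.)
C is directly left-recursive. The standard transformation for
  A → A α₁ | ... | A α_m | β₁ | ... | β_n
is
  A  → β₁ A' | ... | β_n A'
  A' → α₁ A' | ... | α_m A' | ε

C → id becomes C → id C'
C → , ) becomes C → , ) C'
C → C id becomes C' → id C'
Add C' → ε

Resulting grammar:
C → id C'
C → , ) C'
C' → id C'
C' → ε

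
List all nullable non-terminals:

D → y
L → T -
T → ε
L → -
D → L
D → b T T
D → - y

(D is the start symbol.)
A non-terminal is nullable if it can derive ε (the empty string): either it has an ε-production, or it has a production whose right-hand side consists entirely of nullable non-terminals.

ε-productions: T → ε
So T is immediately nullable.
No further non-terminal can be added: every production for the remaining non-terminals contains a terminal or a non-nullable non-terminal.
Nullable = { 'T' }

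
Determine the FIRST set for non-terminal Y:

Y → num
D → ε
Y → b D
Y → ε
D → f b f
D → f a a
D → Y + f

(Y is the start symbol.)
{ 'b', 'num', ε }

To compute FIRST(Y), examine every production with Y on the left-hand side, reading each right-hand side left to right until a non-nullable symbol is reached.

From Y → num:
  - num is a terminal: add 'num' and stop
From Y → b D:
  - b is a terminal: add 'b' and stop
From Y → ε:
  - ε-production, so ε ∈ FIRST(Y)

Collecting: FIRST(Y) = { 'b', 'num', ε }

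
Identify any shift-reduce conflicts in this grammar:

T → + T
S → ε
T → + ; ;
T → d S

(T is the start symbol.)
Augment with T' → T and build the canonical LR(0) collection (I0 = CLOSURE({[T' → . T]}), then GOTO on every symbol after a dot until no new states appear). It has 8 states:
  I0: { [T → . + ; ;], [T → . + T], [T → . d S], [T' → . T] }  — shift
  I1: { [T → + . ; ;], [T → + . T], [T → . + ; ;], [T → . + T], [T → . d S] }  — shift
  I2: { [T' → T .] }  — accept
  I3: { [S → .], [T → d . S] }  — reduce
  I4: { [T → d S .] }  — reduce
  I5: { [T → + ; . ;] }  — shift
  I6: { [T → + T .] }  — reduce
  I7: { [T → + ; ; .] }  — reduce

No state contains both a complete item and a shift item.

Answer: No shift-reduce conflicts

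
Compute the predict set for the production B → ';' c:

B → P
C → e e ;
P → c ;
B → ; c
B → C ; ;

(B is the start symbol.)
PREDICT(B → ';' c) = (FIRST(RHS) \ {ε}) ∪ (FOLLOW(B) if ε ∈ FIRST(RHS), i.e. RHS ⇒* ε)
FIRST(';' c) = { ';' }
ε ∉ FIRST(';' c), so FOLLOW(B) is not added.
PREDICT(B → ';' c) = { ';' }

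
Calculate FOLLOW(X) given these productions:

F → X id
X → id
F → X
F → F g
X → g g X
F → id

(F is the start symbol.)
{ $, 'g', 'id' }

To compute FOLLOW(X), find every occurrence of X on a right-hand side N → α X β: add FIRST(β) \ {ε}, and if β is empty or nullable also add FOLLOW(N). Iterate to a fixed point.

In F → X id: X is followed by id, add FIRST(id) \ {ε} = { 'id' }
In F → X: X is at the end, add FOLLOW(F)
In X → g g X: X is at the end; this adds FOLLOW(X) to itself — nothing new

The FOLLOW sets referred to above (computed the same way, to a fixed point):
  FOLLOW(F) = { $, 'g' }

Taking the union: FOLLOW(X) = { $, 'g', 'id' }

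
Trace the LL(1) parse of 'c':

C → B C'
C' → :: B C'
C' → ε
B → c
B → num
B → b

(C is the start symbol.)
Stack is shown with the top on the left.

Stack   Input  Action
---------------------
C $     c $    output C → B C'
B C' $  c $    output B → c
c C' $  c $    match 'c'
C' $    $      output C' → ε
$       $      accept

The string is accepted.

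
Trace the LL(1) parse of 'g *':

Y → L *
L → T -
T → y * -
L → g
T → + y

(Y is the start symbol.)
LL(1) parsing maintains a stack (initially the start symbol over $) and the input. At each step: if the stack top is a terminal, match it against the current input token; if it is a non-terminal N, replace it with the RHS of M[N, lookahead] (the unique production whose predict set contains the lookahead).

Stack is shown with the top on the left.

Stack  Input  Action
--------------------
Y $    g * $  output Y → L *
L * $  g * $  output L → g
g * $  g * $  match 'g'
* $    * $    match '*'
$      $      accept

The string is accepted.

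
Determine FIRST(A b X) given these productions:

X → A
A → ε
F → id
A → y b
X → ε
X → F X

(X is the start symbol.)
{ 'b', 'y' }

FIRST sets of the non-terminals involved (from the grammar, by fixed-point iteration):
  FIRST(A) = { 'y', ε }

To compute FIRST(A b X), process the symbols left to right:
Symbol A is a non-terminal. Add FIRST(A) \ {ε} = { 'y' }
A is nullable (ε ∈ FIRST(A)), continue to the next symbol.
Symbol b is a terminal. Add 'b' and stop.
FIRST(A b X) = { 'b', 'y' }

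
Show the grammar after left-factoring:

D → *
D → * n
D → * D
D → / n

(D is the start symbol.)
D → * D'
D' → ε
D' → n
D' → D
D → / n

Left-factoring transforms A → αβ₁ | αβ₂ into A → αA' and A' → β₁ | β₂
(α is the longest common prefix among the alternatives). Repeat until
no nonterminal has two alternatives with a common prefix.

Round 1: D has alternatives sharing prefix '*'. Introduce D': D → * D'
  Add: D' → ε
  Add: D' → n
  Add: D' → D

No remaining common prefixes — done.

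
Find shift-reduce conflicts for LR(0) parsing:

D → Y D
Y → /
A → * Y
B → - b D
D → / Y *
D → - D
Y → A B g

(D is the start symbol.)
Augment with D' → D and build the canonical LR(0) collection (I0 = CLOSURE({[D' → . D]}), then GOTO on every symbol after a dot until no new states appear). It has 18 states:
  I0: { [A → . * Y], [D → . - D], [D → . / Y *], [D → . Y D], [D' → . D], [Y → . /], [Y → . A B g] }  — shift
  I1: { [A → * . Y], [A → . * Y], [Y → . /], [Y → . A B g] }  — shift
  I2: { [A → . * Y], [D → - . D], [D → . - D], [D → . / Y *], [D → . Y D], [Y → . /], [Y → . A B g] }  — shift
  I3: { [A → . * Y], [D → / . Y *], [Y → . /], [Y → . A B g], [Y → / .] }  — shift, reduce
  I4: { [B → . - b D], [Y → A . B g] }  — shift
  I5: { [D' → D .] }  — accept
  I6: { [A → . * Y], [D → . - D], [D → . / Y *], [D → . Y D], [D → Y . D], [Y → . /], [Y → . A B g] }  — shift
  I7: { [D → Y D .] }  — reduce
  I8: { [B → - . b D] }  — shift
  I9: { [Y → A B . g] }  — shift
  I10: { [Y → A B g .] }  — reduce
  I11: { [A → . * Y], [B → - b . D], [D → . - D], [D → . / Y *], [D → . Y D], [Y → . /], [Y → . A B g] }  — shift
  I12: { [B → - b D .] }  — reduce
  I13: { [Y → / .] }  — reduce
  I14: { [D → / Y . *] }  — shift
  I15: { [D → / Y * .] }  — reduce
  I16: { [D → - D .] }  — reduce
  I17: { [A → * Y .] }  — reduce

I3 contains reduce item [Y → / .] and shift items [A → . * Y], [Y → . /] — shift-reduce conflict.

Answer: Yes — I3: [Y → / .] vs [A → . * Y]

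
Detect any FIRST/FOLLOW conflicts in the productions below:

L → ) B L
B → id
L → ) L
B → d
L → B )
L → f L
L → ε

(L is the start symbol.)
A FIRST/FOLLOW conflict occurs when a non-terminal N has a nullable alternative N → β (β ⇒* ε) and another alternative N → α with FIRST(α) ∩ FOLLOW(N) ≠ ∅: on such a lookahead the parser cannot decide between expanding α and letting N vanish via β.

Nullable non-terminals: L.
FIRST sets used below: FIRST(B) = { 'd', 'id' }

L: nullable alternative(s) L → ε; FOLLOW(L) = { $ }
  L → ) B L: FIRST \ {ε} = { ')' } — disjoint from FOLLOW(L)
  L → ) L: FIRST \ {ε} = { ')' } — disjoint from FOLLOW(L)
  L → B ): FIRST \ {ε} = { 'd', 'id' } — disjoint from FOLLOW(L)
  L → f L: FIRST \ {ε} = { 'f' } — disjoint from FOLLOW(L)
  L → ε: FIRST \ {ε} = { } — this is the only nullable alternative, skip

B has no nullable alternative, so no FIRST/FOLLOW check is needed there.

No FIRST/FOLLOW conflicts found.

Answer: No FIRST/FOLLOW conflicts.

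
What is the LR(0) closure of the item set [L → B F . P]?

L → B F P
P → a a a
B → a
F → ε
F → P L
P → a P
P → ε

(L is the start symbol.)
{ [L → B F . P], [P → . a P], [P → . a a a], [P → .] }

To compute CLOSURE, for each item [A → α.Bβ] where B is a non-terminal, add [B → .γ] for all productions B → γ; repeat for the newly added items until nothing changes.

Start with: [L → B F . P]
  [L → B F . P] has the dot before P: add [P → . a a a], [P → . a P], [P → .]
No further items can be added.

CLOSURE = { [L → B F . P], [P → . a P], [P → . a a a], [P → .] }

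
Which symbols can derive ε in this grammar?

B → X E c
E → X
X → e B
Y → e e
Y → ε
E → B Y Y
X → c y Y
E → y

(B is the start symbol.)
A non-terminal is nullable if it can derive ε (the empty string): either it has an ε-production, or it has a production whose right-hand side consists entirely of nullable non-terminals.

ε-productions: Y → ε
So Y is immediately nullable.
No further non-terminal can be added: every production for the remaining non-terminals contains a terminal or a non-nullable non-terminal.
Nullable = { 'Y' }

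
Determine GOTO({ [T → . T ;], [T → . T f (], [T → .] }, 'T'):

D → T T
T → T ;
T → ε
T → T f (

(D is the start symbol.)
GOTO(I, 'T') = CLOSURE({ [A → αX.β] : [A → α.Xβ] ∈ I, X = 'T' })

Items with dot before 'T', with the dot advanced:
  [T → . T ;] → [T → T . ;]
  [T → . T f (] → [T → T . f (]
Closure adds nothing (no advanced item has the dot before a non-terminal).

GOTO = { [T → T . ;], [T → T . f (] }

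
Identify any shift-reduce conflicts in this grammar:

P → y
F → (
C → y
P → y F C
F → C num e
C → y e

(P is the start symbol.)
A shift-reduce conflict occurs when an LR(0) state has both:
  - a complete (reduce) item [A → α .] (dot at the end), and
  - a shift item [B → β . c γ] (dot before a terminal).

Augment with P' → P and build the canonical LR(0) collection (I0 = CLOSURE({[P' → . P]}), then GOTO on every symbol after a dot until no new states appear). It has 11 states:
  I0: { [P → . y F C], [P → . y], [P' → . P] }  — shift
  I1: { [P' → P .] }  — accept
  I2: { [C → . y e], [C → . y], [F → . (], [F → . C num e], [P → y . F C], [P → y .] }  — shift, reduce
  I3: { [F → ( .] }  — reduce
  I4: { [F → C . num e] }  — shift
  I5: { [C → . y e], [C → . y], [P → y F . C] }  — shift
  I6: { [C → y . e], [C → y .] }  — shift, reduce
  I7: { [C → y e .] }  — reduce
  I8: { [P → y F C .] }  — reduce
  I9: { [F → C num . e] }  — shift
  I10: { [F → C num e .] }  — reduce

I2 contains reduce item [P → y .] and shift items [C → . y], [C → . y e], [F → . (] — shift-reduce conflict.
I6 contains reduce item [C → y .] and shift item [C → y . e] — shift-reduce conflict.

Answer: Yes — I2: [P → y .] vs [C → . y]; I6: [C → y .] vs [C → y . e]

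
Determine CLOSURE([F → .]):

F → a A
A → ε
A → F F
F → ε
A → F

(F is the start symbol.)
{ [F → .] }

To compute CLOSURE, for each item [A → α.Bβ] where B is a non-terminal, add [B → .γ] for all productions B → γ; repeat for the newly added items until nothing changes.

Start with: [F → .]
The dot is at the end, so nothing is added.

CLOSURE = { [F → .] }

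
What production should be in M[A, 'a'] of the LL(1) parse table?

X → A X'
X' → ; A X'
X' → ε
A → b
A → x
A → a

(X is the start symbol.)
A → a

To find M[A, 'a'], we find productions for A where 'a' is in the predict set (PREDICT(N → α) = (FIRST(α) \ {ε}) ∪ (FOLLOW(N) if α ⇒* ε)).

A → b: PREDICT = { 'b' }
A → x: PREDICT = { 'x' }
A → a: PREDICT = { 'a' }
  'a' is in predict set, so this production goes in M[A, 'a']

M[A, 'a'] = A → a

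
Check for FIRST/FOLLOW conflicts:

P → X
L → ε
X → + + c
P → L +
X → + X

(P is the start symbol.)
No FIRST/FOLLOW conflicts.

Nullable non-terminals: L.
L has a nullable alternative but only one production, so nothing to check.

P, X have no nullable alternative, so no FIRST/FOLLOW check is needed there.

No FIRST/FOLLOW conflicts found.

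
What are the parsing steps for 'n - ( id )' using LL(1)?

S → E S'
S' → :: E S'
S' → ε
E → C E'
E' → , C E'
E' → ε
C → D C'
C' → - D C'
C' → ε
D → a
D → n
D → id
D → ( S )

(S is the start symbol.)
Stack is shown with the top on the left.

Stack                     Input         Action
----------------------------------------------
S $                       n - ( id ) $  output S → E S'
E S' $                    n - ( id ) $  output E → C E'
C E' S' $                 n - ( id ) $  output C → D C'
D C' E' S' $              n - ( id ) $  output D → n
n C' E' S' $              n - ( id ) $  match 'n'
C' E' S' $                - ( id ) $    output C' → - D C'
- D C' E' S' $            - ( id ) $    match '-'
D C' E' S' $              ( id ) $      output D → ( S )
( S ) C' E' S' $          ( id ) $      match '('
S ) C' E' S' $            id ) $        output S → E S'
E S' ) C' E' S' $         id ) $        output E → C E'
C E' S' ) C' E' S' $      id ) $        output C → D C'
D C' E' S' ) C' E' S' $   id ) $        output D → id
id C' E' S' ) C' E' S' $  id ) $        match 'id'
C' E' S' ) C' E' S' $     ) $           output C' → ε
E' S' ) C' E' S' $        ) $           output E' → ε
S' ) C' E' S' $           ) $           output S' → ε
) C' E' S' $              ) $           match ')'
C' E' S' $                $             output C' → ε
E' S' $                   $             output E' → ε
S' $                      $             output S' → ε
$                         $             accept

The string is accepted.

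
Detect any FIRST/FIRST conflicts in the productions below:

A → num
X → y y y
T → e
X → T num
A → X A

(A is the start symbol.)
A FIRST/FIRST conflict occurs when two productions N → α and N → β for the same non-terminal have FIRST(α) ∩ FIRST(β) ≠ ∅ (with ε ∈ FIRST of a nullable right-hand side, so two nullable alternatives also conflict).

FIRST sets of the non-terminals at (or reachable through a nullable prefix from) the front of some alternative:
  FIRST(X) = { 'e', 'y' }
  FIRST(T) = { 'e' }

Productions for A:
  A → num: FIRST = { 'num' }
  A → X A: FIRST = { 'e', 'y' }
Productions for X:
  X → y y y: FIRST = { 'y' }
  X → T num: FIRST = { 'e' }
T has only one production, so no FIRST/FIRST conflict is possible there.

All alternatives of each non-terminal have pairwise disjoint FIRST sets.

Answer: No FIRST/FIRST conflicts.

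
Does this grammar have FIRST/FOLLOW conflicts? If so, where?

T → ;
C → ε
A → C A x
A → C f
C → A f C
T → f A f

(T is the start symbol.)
Nullable non-terminals: C.
FIRST sets used below: FIRST(A) = { 'f' }

C: nullable alternative(s) C → ε; FOLLOW(C) = { 'f' }
  C → ε: FIRST \ {ε} = { } — this is the only nullable alternative, skip
  C → A f C: FIRST \ {ε} = { 'f' } — overlaps FOLLOW(C) on { 'f' }: CONFLICT

A, T have no nullable alternative, so no FIRST/FOLLOW check is needed there.

So the grammar has 1 FIRST/FOLLOW conflict (marked CONFLICT above).

Answer: Yes. C → A f C with FOLLOW(C) on { 'f' }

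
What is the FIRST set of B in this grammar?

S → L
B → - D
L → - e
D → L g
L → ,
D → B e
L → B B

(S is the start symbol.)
From B → - D:
  - '-' is a terminal: add '-' and stop

Collecting: FIRST(B) = { '-' }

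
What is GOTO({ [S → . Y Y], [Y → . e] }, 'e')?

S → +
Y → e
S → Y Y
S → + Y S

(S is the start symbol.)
{ [Y → e .] }

GOTO(I, 'e') = CLOSURE({ [A → αX.β] : [A → α.Xβ] ∈ I, X = 'e' })

Items with dot before 'e', with the dot advanced:
  [Y → . e] → [Y → e .]
Closure adds nothing (no advanced item has the dot before a non-terminal).

GOTO = { [Y → e .] }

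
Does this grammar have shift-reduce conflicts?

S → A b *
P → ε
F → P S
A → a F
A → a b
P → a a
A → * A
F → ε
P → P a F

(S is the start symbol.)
A shift-reduce conflict occurs when an LR(0) state has both:
  - a complete (reduce) item [A → α .] (dot at the end), and
  - a shift item [B → β . c γ] (dot before a terminal).

Augment with S' → S and build the canonical LR(0) collection (I0 = CLOSURE({[S' → . S]}), then GOTO on every symbol after a dot until no new states appear). It has 16 states:
  I0: { [A → . * A], [A → . a F], [A → . a b], [S → . A b *], [S' → . S] }  — shift
  I1: { [A → * . A], [A → . * A], [A → . a F], [A → . a b] }  — shift
  I2: { [S → A . b *] }  — shift
  I3: { [S' → S .] }  — accept
  I4: { [A → a . F], [A → a . b], [F → . P S], [F → .], [P → . P a F], [P → . a a], [P → .] }  — shift, 2 reduces
  I5: { [A → a F .] }  — reduce
  I6: { [A → . * A], [A → . a F], [A → . a b], [F → P . S], [P → P . a F], [S → . A b *] }  — shift
  I7: { [P → a . a] }  — shift
  I8: { [A → a b .] }  — reduce
  I9: { [P → a a .] }  — reduce
  I10: { [F → P S .] }  — reduce
  I11: { [A → a . F], [A → a . b], [F → . P S], [F → .], [P → . P a F], [P → . a a], [P → .], [P → P a . F] }  — shift, 2 reduces
  I12: { [A → a F .], [P → P a F .] }  — 2 reduces
  I13: { [S → A b . *] }  — shift
  I14: { [S → A b * .] }  — reduce
  I15: { [A → * A .] }  — reduce

I4 contains reduce items [F → .], [P → .] and shift items [A → a . b], [P → . a a] — shift-reduce conflict.
I11 contains reduce items [F → .], [P → .] and shift items [A → a . b], [P → . a a] — shift-reduce conflict.

Answer: Yes — I4: [F → .] vs [A → a . b]; I11: [F → .] vs [A → a . b]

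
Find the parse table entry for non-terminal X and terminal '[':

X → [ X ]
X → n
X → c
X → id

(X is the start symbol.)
To find M[X, '['], we find productions for X where '[' is in the predict set (PREDICT(N → α) = (FIRST(α) \ {ε}) ∪ (FOLLOW(N) if α ⇒* ε)).

X → [ X ]: PREDICT = { '[' }
  '[' is in predict set, so this production goes in M[X, '[']
X → n: PREDICT = { 'n' }
X → c: PREDICT = { 'c' }
X → id: PREDICT = { 'id' }

M[X, '['] = X → [ X ]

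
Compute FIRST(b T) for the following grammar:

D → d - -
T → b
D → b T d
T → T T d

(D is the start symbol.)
To compute FIRST(b T), process the symbols left to right:
Symbol b is a terminal. Add 'b' and stop.
FIRST(b T) = { 'b' }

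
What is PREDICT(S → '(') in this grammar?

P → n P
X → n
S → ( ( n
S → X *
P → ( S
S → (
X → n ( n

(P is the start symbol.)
PREDICT(S → '(') = (FIRST(RHS) \ {ε}) ∪ (FOLLOW(S) if ε ∈ FIRST(RHS), i.e. RHS ⇒* ε)
FIRST('(') = { '(' }
ε ∉ FIRST('('), so FOLLOW(S) is not added.
PREDICT(S → '(') = { '(' }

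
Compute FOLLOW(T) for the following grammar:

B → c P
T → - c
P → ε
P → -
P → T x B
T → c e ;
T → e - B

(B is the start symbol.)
In P → T x B: T is followed by x B, add FIRST(x B) \ {ε} = { 'x' }

Taking the union: FOLLOW(T) = { 'x' }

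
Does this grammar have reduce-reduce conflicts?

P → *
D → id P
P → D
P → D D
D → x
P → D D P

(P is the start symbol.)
A reduce-reduce conflict occurs when an LR(0) state has two complete items [A → α .] and [B → β .] — both call for a reduction, and with no lookahead the parser cannot choose between them.

Augment with P' → P and build the canonical LR(0) collection (I0 = CLOSURE({[P' → . P]}), then GOTO on every symbol after a dot until no new states appear). It has 9 states:
  I0: { [D → . id P], [D → . x], [P → . *], [P → . D D P], [P → . D D], [P → . D], [P' → . P] }  — shift
  I1: { [P → * .] }  — reduce
  I2: { [D → . id P], [D → . x], [P → D . D P], [P → D . D], [P → D .] }  — shift, reduce
  I3: { [P' → P .] }  — accept
  I4: { [D → . id P], [D → . x], [D → id . P], [P → . *], [P → . D D P], [P → . D D], [P → . D] }  — shift
  I5: { [D → x .] }  — reduce
  I6: { [D → id P .] }  — reduce
  I7: { [D → . id P], [D → . x], [P → . *], [P → . D D P], [P → . D D], [P → . D], [P → D D . P], [P → D D .] }  — shift, reduce
  I8: { [P → D D P .] }  — reduce

No state contains more than one complete item.

Answer: No reduce-reduce conflicts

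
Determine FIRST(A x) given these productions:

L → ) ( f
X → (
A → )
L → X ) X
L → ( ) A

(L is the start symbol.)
{ ')' }

FIRST sets of the non-terminals involved (from the grammar, by fixed-point iteration):
  FIRST(A) = { ')' }

To compute FIRST(A x), process the symbols left to right:
Symbol A is a non-terminal. Add FIRST(A) \ {ε} = { ')' }
A is not nullable (ε ∉ FIRST(A)), so stop here.
FIRST(A x) = { ')' }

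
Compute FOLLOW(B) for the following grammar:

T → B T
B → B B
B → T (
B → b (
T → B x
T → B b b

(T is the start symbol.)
{ 'b', 'x' }

In T → B T: B is followed by T, add FIRST(T) \ {ε} = { 'b' }
In B → B B: B is followed by B, add FIRST(B) \ {ε} = { 'b' }
In B → B B: B is at the end; this adds FOLLOW(B) to itself — nothing new
In T → B x: B is followed by x, add FIRST(x) \ {ε} = { 'x' }
In T → B b b: B is followed by b b, add FIRST(b b) \ {ε} = { 'b' }

Taking the union: FOLLOW(B) = { 'b', 'x' }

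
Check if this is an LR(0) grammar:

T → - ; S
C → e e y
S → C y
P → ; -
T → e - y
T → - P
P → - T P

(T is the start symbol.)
Yes, the grammar is LR(0)

A grammar is LR(0) if no state in the canonical LR(0) collection has:
  - both a shift item (dot before a terminal) and a complete item (shift-reduce conflict), or
  - two or more complete items (reduce-reduce conflict; the accept item [T' → T .] counts as a complete item here).

Augment with T' → T and build the canonical LR(0) collection (I0 = CLOSURE({[T' → . T]}), then GOTO on every symbol after a dot until no new states appear). It has 19 states:
  I0: { [T → . - ; S], [T → . - P], [T → . e - y], [T' → . T] }  — shift
  I1: { [P → . - T P], [P → . ; -], [T → - . ; S], [T → - . P] }  — shift
  I2: { [T' → T .] }  — accept
  I3: { [T → e . - y] }  — shift
  I4: { [T → e - . y] }  — shift
  I5: { [T → e - y .] }  — reduce
  I6: { [P → - . T P], [T → . - ; S], [T → . - P], [T → . e - y] }  — shift
  I7: { [C → . e e y], [P → ; . -], [S → . C y], [T → - ; . S] }  — shift
  I8: { [T → - P .] }  — reduce
  I9: { [P → ; - .] }  — reduce
  I10: { [S → C . y] }  — shift
  I11: { [T → - ; S .] }  — reduce
  I12: { [C → e . e y] }  — shift
  I13: { [C → e e . y] }  — shift
  I14: { [C → e e y .] }  — reduce
  I15: { [S → C y .] }  — reduce
  I16: { [P → - T . P], [P → . - T P], [P → . ; -] }  — shift
  I17: { [P → ; . -] }  — shift
  I18: { [P → - T P .] }  — reduce

Every state is either a pure shift/goto state or contains exactly one complete item and nothing to shift — no conflicts. The grammar is LR(0).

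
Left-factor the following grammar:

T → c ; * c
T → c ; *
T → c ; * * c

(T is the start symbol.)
Left-factoring transforms A → αβ₁ | αβ₂ into A → αA' and A' → β₁ | β₂
(α is the longest common prefix among the alternatives). Repeat until
no nonterminal has two alternatives with a common prefix.

Round 1: T has alternatives sharing prefix 'c ; *'. Introduce T': T → c ; * T'
  Add: T' → c
  Add: T' → ε
  Add: T' → * c

No remaining common prefixes — done.

Resulting grammar:
T → c ; * T'
T' → c
T' → ε
T' → * c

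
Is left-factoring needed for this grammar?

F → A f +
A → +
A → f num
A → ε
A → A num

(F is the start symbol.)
No, left-factoring is not needed

Left-factoring is needed when two productions for the same non-terminal
share a common prefix on the right-hand side.

Productions for A:
  A → +
  A → f num
  A → ε
  A → A num

No common prefixes found.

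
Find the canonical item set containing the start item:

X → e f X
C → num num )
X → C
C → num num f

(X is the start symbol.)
First, augment the grammar with X' → X
I₀ = CLOSURE({ [X' → . X] }):
  [X' → . X] has the dot before X: add [X → . e f X], [X → . C]
  [X → . C] has the dot before C: add [C → . num num )], [C → . num num f]
No further items can be added.

I₀ = { [C → . num num )], [C → . num num f], [X → . C], [X → . e f X], [X' → . X] }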